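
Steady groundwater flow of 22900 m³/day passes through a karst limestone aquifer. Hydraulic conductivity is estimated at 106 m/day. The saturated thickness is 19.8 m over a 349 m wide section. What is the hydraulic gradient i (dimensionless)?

Cross-sectional area A = 349 × 19.8 = 6910 m².
From Q = K·A·i, i = Q / (K·A) = 22900 / (106.0 × 6910) = 0.03126.

0.0313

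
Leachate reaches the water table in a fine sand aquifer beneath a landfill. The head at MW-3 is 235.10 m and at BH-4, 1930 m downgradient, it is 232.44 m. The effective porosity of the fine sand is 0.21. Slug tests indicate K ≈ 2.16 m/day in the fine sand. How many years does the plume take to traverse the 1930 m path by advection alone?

373

Hydraulic gradient i = (235.10 − 232.44) / 1930 = 2.66 / 1930 = 0.001378.
Darcy flux q = K · i = 2.160 × 0.001378 = 0.002977 m/day.
Seepage velocity v = q / n_e = 0.002977 / 0.21 = 0.01418 m/day.
Travel time t = L / v = 1930 / 0.01418 = 1.361e+05 days = 372.7 years.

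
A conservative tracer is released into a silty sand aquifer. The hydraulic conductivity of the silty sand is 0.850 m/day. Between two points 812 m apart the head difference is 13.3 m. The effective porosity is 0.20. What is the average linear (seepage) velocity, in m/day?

0.0696

Hydraulic gradient i = Δh / L = 13.3 / 812 = 0.01638.
Darcy flux q = K · i = 0.8500 × 0.01638 = 0.01392 m/day.
Seepage velocity v = q / n_e = 0.01392 / 0.20 = 0.06961 m/day.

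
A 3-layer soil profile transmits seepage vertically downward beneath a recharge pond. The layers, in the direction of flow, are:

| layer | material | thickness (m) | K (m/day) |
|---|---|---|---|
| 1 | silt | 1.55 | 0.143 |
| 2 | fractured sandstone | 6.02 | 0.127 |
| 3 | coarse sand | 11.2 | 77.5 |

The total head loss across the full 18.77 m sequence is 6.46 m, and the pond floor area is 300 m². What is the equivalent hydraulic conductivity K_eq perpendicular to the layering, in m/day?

0.321

Flow is perpendicular to layering, so the layers act in series and the equivalent K is the thickness-weighted harmonic mean.
Total thickness L = 1.55 + 6.02 + 11.2 = 18.77 m.
Σ(b_i/K_i) = 1.55/0.143 + 6.02/0.127 + 11.2/77.5 = 58.39 d.
K_eq = L / Σ(b_i/K_i) = 18.77 / 58.39 = 0.3215 m/day.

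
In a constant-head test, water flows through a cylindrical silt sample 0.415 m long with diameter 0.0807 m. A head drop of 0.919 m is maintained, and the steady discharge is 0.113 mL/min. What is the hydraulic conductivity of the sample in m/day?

0.0144

Cross-sectional area A = π·(d/2)² = π × (0.0807/2)² = 0.005115 m².
Convert discharge: 0.113 mL/min = 1.883e-09 m³/s.
Darcy's law rearranged: K = Q·L / (A·Δh) = 1.883e-09 × 0.415 / (0.005115 × 0.919) = 1.663e-07 m/s = 0.01437 m/day.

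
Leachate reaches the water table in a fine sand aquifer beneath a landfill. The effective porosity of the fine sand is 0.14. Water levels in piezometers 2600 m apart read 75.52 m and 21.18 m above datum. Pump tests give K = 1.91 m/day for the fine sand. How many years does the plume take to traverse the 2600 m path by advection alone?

Hydraulic gradient i = (75.52 − 21.18) / 2600 = 54.34 / 2600 = 0.02090.
Darcy flux q = K · i = 1.910 × 0.02090 = 0.03992 m/day.
Seepage velocity v = q / n_e = 0.03992 / 0.14 = 0.2851 m/day.
Travel time t = L / v = 2600 / 0.2851 = 9118 days = 24.96 years.

25.0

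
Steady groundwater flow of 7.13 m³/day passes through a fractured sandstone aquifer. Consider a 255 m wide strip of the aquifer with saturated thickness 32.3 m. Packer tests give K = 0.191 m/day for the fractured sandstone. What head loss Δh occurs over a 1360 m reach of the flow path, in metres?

6.16

Cross-sectional area A = 255 × 32.3 = 8236 m².
From Q = K·A·i, i = Q / (K·A) = 7.13 / (0.1910 × 8236) = 0.004532.
Head loss Δh = i · L = 0.004532 × 1360 = 6.164 m.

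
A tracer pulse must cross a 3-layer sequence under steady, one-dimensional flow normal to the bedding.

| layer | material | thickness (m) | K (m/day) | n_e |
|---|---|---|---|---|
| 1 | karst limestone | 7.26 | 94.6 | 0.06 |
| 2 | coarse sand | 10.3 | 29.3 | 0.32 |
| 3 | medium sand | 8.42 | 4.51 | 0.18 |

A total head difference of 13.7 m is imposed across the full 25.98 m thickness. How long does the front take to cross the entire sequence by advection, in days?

0.879

With flow normal to the layers, continuity requires the same specific discharge q through every layer.
Σ(b_i/K_i) = 7.26/94.6 + 10.3/29.3 + 8.42/4.51 = 2.295 d.
q = Δh / Σ(b_i/K_i) = 13.7 / 2.295 = 5.969 m/day.
In each layer the seepage velocity is v_i = q/n_i, so the layer transit time is t_i = b_i·n_i / q:
  layer 1 (karst limestone): t_1 = 7.26 × 0.06 / 5.969 = 0.07298 d
  layer 2 (coarse sand): t_2 = 10.3 × 0.32 / 5.969 = 0.5522 d
  layer 3 (medium sand): t_3 = 8.42 × 0.18 / 5.969 = 0.2539 d
Total t = Σ t_i = 0.8791 days.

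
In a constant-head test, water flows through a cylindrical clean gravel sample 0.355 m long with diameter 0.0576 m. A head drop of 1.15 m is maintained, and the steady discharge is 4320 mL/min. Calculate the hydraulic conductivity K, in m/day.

737

Cross-sectional area A = π·(d/2)² = π × (0.0576/2)² = 0.002606 m².
Convert discharge: 4320 mL/min = 7.200e-05 m³/s.
Darcy's law rearranged: K = Q·L / (A·Δh) = 7.200e-05 × 0.355 / (0.002606 × 1.15) = 0.008530 m/s = 737.0 m/day.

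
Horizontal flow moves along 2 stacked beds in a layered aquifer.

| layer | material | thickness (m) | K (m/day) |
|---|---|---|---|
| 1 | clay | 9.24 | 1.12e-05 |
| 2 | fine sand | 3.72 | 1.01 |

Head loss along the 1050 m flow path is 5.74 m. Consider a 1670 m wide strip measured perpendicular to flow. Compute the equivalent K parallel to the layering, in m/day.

Flow is parallel to layering, so each bed carries its own Darcy discharge and the transmissivities add.
Σ(K_i·b_i) = 1.12e-05×9.24 + 1.01×3.72 = 3.757 m²/day.
Total thickness b = 12.96 m, so K_eq = Σ(K_i·b_i)/b = 0.2899 m/day.

0.290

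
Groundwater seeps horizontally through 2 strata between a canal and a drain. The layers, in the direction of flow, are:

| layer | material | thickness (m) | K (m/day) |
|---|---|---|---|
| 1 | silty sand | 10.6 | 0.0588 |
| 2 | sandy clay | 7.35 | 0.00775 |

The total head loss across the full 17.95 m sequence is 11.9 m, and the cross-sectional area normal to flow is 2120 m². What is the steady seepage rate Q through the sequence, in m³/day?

22.4

Flow is perpendicular to layering, so the layers act in series and the equivalent K is the thickness-weighted harmonic mean.
Total thickness L = 10.6 + 7.35 = 17.95 m.
Σ(b_i/K_i) = 10.6/0.0588 + 7.35/0.00775 = 1129 d.
K_eq = L / Σ(b_i/K_i) = 17.95 / 1129 = 0.01590 m/day.
Q = K_eq · A · (Δh/L) = 0.01590 × 2120 × (11.9/17.95) = 22.35 m³/day.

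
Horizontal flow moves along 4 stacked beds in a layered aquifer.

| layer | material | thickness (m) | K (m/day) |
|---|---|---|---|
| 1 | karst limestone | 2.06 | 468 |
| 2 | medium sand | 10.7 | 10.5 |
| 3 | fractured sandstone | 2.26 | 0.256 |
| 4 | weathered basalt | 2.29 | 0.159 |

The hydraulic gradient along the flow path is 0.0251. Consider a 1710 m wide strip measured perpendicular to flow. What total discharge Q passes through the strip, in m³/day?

46200

Flow is parallel to layering, so each bed carries its own Darcy discharge and the transmissivities add.
Σ(K_i·b_i) = 468×2.06 + 10.5×10.7 + 0.256×2.26 + 0.159×2.29 = 1077 m²/day.
Hydraulic gradient i = 0.0251.
Q = Σ(K_i·b_i) · W · i = 1077 × 1710 × 0.02510 = 46242 m³/day.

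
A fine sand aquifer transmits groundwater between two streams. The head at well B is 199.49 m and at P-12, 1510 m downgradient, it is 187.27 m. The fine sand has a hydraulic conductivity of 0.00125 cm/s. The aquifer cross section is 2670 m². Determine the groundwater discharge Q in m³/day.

Convert K: 0.00125 cm/s × 864 = 1.080 m/day.
Hydraulic gradient i = (199.49 − 187.27) / 1510 = 12.22 / 1510 = 0.008093.
Darcy's law: Q = K · A · i = 1.080 × 2670 × 0.008093 = 23.34 m³/day.

23.3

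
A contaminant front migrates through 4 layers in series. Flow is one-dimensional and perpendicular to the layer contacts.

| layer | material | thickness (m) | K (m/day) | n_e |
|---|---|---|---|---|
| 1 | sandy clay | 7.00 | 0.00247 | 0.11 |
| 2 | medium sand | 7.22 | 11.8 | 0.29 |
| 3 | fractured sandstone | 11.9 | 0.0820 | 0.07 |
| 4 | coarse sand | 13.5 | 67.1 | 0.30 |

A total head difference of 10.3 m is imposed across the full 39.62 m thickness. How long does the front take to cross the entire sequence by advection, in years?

With flow normal to the layers, continuity requires the same specific discharge q through every layer.
Σ(b_i/K_i) = 7.00/0.00247 + 7.22/11.8 + 11.9/0.0820 + 13.5/67.1 = 2980 d.
q = Δh / Σ(b_i/K_i) = 10.3 / 2980 = 0.003456 m/day.
In each layer the seepage velocity is v_i = q/n_i, so the layer transit time is t_i = b_i·n_i / q:
  layer 1 (sandy clay): t_1 = 7.00 × 0.11 / 0.003456 = 222.8 d
  layer 2 (medium sand): t_2 = 7.22 × 0.29 / 0.003456 = 605.8 d
  layer 3 (fractured sandstone): t_3 = 11.9 × 0.07 / 0.003456 = 241.0 d
  layer 4 (coarse sand): t_4 = 13.5 × 0.30 / 0.003456 = 1172 d
Total t = Σ t_i = 2241 days = 6.136 years.

6.14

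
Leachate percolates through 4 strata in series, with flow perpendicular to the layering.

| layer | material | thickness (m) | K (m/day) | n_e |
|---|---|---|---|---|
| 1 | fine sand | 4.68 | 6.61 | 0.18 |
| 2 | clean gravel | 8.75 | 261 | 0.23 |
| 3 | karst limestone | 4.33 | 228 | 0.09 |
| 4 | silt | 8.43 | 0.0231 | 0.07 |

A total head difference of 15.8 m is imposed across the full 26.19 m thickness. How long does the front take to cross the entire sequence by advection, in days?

With flow normal to the layers, continuity requires the same specific discharge q through every layer.
Σ(b_i/K_i) = 4.68/6.61 + 8.75/261 + 4.33/228 + 8.43/0.0231 = 365.7 d.
q = Δh / Σ(b_i/K_i) = 15.8 / 365.7 = 0.04321 m/day.
In each layer the seepage velocity is v_i = q/n_i, so the layer transit time is t_i = b_i·n_i / q:
  layer 1 (fine sand): t_1 = 4.68 × 0.18 / 0.04321 = 19.50 d
  layer 2 (clean gravel): t_2 = 8.75 × 0.23 / 0.04321 = 46.58 d
  layer 3 (karst limestone): t_3 = 4.33 × 0.09 / 0.04321 = 9.020 d
  layer 4 (silt): t_4 = 8.43 × 0.07 / 0.04321 = 13.66 d
Total t = Σ t_i = 88.76 days.

88.8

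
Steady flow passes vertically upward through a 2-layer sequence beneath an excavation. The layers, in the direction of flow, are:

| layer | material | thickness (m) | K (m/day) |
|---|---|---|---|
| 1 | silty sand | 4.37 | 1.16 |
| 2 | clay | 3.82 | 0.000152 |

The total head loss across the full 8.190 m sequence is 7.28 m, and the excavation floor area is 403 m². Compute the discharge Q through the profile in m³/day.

Flow is perpendicular to layering, so the layers act in series and the equivalent K is the thickness-weighted harmonic mean.
Total thickness L = 4.37 + 3.82 = 8.190 m.
Σ(b_i/K_i) = 4.37/1.16 + 3.82/0.000152 = 25135 d.
K_eq = L / Σ(b_i/K_i) = 8.190 / 25135 = 0.0003258 m/day.
Q = K_eq · A · (Δh/L) = 0.0003258 × 403 × (7.28/8.190) = 0.1167 m³/day.

0.117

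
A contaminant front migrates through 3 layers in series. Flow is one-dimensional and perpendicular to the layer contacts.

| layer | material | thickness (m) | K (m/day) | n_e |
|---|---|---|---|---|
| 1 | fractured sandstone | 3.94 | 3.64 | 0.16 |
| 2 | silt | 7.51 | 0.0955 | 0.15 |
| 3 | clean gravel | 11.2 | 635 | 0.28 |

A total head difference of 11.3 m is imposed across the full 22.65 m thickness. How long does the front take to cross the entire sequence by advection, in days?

With flow normal to the layers, continuity requires the same specific discharge q through every layer.
Σ(b_i/K_i) = 3.94/3.64 + 7.51/0.0955 + 11.2/635 = 79.74 d.
q = Δh / Σ(b_i/K_i) = 11.3 / 79.74 = 0.1417 m/day.
In each layer the seepage velocity is v_i = q/n_i, so the layer transit time is t_i = b_i·n_i / q:
  layer 1 (fractured sandstone): t_1 = 3.94 × 0.16 / 0.1417 = 4.448 d
  layer 2 (silt): t_2 = 7.51 × 0.15 / 0.1417 = 7.949 d
  layer 3 (clean gravel): t_3 = 11.2 × 0.28 / 0.1417 = 22.13 d
Total t = Σ t_i = 34.53 days.

34.5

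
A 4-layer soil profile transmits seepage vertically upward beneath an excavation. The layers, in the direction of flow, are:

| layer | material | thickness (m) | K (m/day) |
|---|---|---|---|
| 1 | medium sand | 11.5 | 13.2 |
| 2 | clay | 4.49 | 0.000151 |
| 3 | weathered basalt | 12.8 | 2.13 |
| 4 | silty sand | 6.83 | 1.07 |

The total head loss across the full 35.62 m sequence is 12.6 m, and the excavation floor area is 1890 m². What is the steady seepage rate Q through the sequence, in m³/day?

0.801

Flow is perpendicular to layering, so the layers act in series and the equivalent K is the thickness-weighted harmonic mean.
Total thickness L = 11.5 + 4.49 + 12.8 + 6.83 = 35.62 m.
Σ(b_i/K_i) = 11.5/13.2 + 4.49/0.000151 + 12.8/2.13 + 6.83/1.07 = 29748 d.
K_eq = L / Σ(b_i/K_i) = 35.62 / 29748 = 0.001197 m/day.
Q = K_eq · A · (Δh/L) = 0.001197 × 1890 × (12.6/35.62) = 0.8005 m³/day.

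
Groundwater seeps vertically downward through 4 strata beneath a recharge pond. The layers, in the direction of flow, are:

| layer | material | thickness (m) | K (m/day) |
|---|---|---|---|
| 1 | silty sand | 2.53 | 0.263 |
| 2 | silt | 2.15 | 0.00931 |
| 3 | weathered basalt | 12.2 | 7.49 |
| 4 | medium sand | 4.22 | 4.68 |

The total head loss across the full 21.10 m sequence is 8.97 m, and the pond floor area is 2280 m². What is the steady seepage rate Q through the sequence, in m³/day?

Flow is perpendicular to layering, so the layers act in series and the equivalent K is the thickness-weighted harmonic mean.
Total thickness L = 2.53 + 2.15 + 12.2 + 4.22 = 21.10 m.
Σ(b_i/K_i) = 2.53/0.263 + 2.15/0.00931 + 12.2/7.49 + 4.22/4.68 = 243.1 d.
K_eq = L / Σ(b_i/K_i) = 21.10 / 243.1 = 0.08680 m/day.
Q = K_eq · A · (Δh/L) = 0.08680 × 2280 × (8.97/21.10) = 84.13 m³/day.

84.1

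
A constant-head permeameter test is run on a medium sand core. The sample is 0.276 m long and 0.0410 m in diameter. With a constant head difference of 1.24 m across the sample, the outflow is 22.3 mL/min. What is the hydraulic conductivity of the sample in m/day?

5.41

Cross-sectional area A = π·(d/2)² = π × (0.0410/2)² = 0.001320 m².
Convert discharge: 22.3 mL/min = 3.717e-07 m³/s.
Darcy's law rearranged: K = Q·L / (A·Δh) = 3.717e-07 × 0.276 / (0.001320 × 1.24) = 6.266e-05 m/s = 5.414 m/day.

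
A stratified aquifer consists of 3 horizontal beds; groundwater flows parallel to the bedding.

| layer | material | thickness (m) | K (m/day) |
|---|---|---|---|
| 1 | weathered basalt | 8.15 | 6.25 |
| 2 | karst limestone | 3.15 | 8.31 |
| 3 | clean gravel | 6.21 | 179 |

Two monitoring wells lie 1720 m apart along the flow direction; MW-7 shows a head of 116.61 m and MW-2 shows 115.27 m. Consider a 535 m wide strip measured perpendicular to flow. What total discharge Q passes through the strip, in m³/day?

495

Flow is parallel to layering, so each bed carries its own Darcy discharge and the transmissivities add.
Σ(K_i·b_i) = 6.25×8.15 + 8.31×3.15 + 179×6.21 = 1189 m²/day.
Hydraulic gradient i = (116.61 − 115.27) / 1720 = 1.34 / 1720 = 0.0007791.
Q = Σ(K_i·b_i) · W · i = 1189 × 535 × 0.0007791 = 495.5 m³/day.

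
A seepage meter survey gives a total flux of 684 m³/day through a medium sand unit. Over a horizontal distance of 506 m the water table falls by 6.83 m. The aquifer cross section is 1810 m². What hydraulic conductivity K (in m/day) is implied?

Hydraulic gradient i = Δh / L = 6.83 / 506 = 0.01350.
From Q = K·A·i, K = Q / (A·i) = 684 / (1810 × 0.01350) = 28.00 m/day.

28.0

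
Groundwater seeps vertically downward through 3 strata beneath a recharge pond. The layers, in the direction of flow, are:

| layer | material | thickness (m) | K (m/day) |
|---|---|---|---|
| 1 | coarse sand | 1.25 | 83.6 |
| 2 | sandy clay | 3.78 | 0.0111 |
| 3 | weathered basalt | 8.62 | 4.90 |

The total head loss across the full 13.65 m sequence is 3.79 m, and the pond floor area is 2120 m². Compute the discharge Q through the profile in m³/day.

23.5

Flow is perpendicular to layering, so the layers act in series and the equivalent K is the thickness-weighted harmonic mean.
Total thickness L = 1.25 + 3.78 + 8.62 = 13.65 m.
Σ(b_i/K_i) = 1.25/83.6 + 3.78/0.0111 + 8.62/4.90 = 342.3 d.
K_eq = L / Σ(b_i/K_i) = 13.65 / 342.3 = 0.03988 m/day.
Q = K_eq · A · (Δh/L) = 0.03988 × 2120 × (3.79/13.65) = 23.47 m³/day.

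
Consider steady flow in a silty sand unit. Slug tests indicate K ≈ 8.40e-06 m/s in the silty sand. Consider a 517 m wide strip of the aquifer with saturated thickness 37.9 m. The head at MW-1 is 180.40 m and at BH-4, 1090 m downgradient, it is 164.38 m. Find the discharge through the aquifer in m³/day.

209

Convert K: 8.40e-06 m/s × 86400 = 0.7258 m/day.
Cross-sectional area A = 517 × 37.9 = 19594 m².
Hydraulic gradient i = (180.40 − 164.38) / 1090 = 16.02 / 1090 = 0.01470.
Darcy's law: Q = K · A · i = 0.7258 × 19594 × 0.01470 = 209.0 m³/day.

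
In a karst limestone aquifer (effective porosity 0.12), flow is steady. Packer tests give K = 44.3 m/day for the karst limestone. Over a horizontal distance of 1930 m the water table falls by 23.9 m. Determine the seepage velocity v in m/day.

Hydraulic gradient i = Δh / L = 23.9 / 1930 = 0.01238.
Darcy flux q = K · i = 44.30 × 0.01238 = 0.5486 m/day.
Seepage velocity v = q / n_e = 0.5486 / 0.12 = 4.572 m/day.

4.57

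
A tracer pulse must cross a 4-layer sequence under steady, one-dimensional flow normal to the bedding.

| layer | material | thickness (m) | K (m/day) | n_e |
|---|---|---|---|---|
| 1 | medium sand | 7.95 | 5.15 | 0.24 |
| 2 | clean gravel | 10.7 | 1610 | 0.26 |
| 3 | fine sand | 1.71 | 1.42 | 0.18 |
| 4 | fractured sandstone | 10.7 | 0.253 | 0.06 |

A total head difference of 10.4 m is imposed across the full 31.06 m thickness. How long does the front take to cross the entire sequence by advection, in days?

24.4

With flow normal to the layers, continuity requires the same specific discharge q through every layer.
Σ(b_i/K_i) = 7.95/5.15 + 10.7/1610 + 1.71/1.42 + 10.7/0.253 = 45.05 d.
q = Δh / Σ(b_i/K_i) = 10.4 / 45.05 = 0.2309 m/day.
In each layer the seepage velocity is v_i = q/n_i, so the layer transit time is t_i = b_i·n_i / q:
  layer 1 (medium sand): t_1 = 7.95 × 0.24 / 0.2309 = 8.264 d
  layer 2 (clean gravel): t_2 = 10.7 × 0.26 / 0.2309 = 12.05 d
  layer 3 (fine sand): t_3 = 1.71 × 0.18 / 0.2309 = 1.333 d
  layer 4 (fractured sandstone): t_4 = 10.7 × 0.06 / 0.2309 = 2.781 d
Total t = Σ t_i = 24.43 days.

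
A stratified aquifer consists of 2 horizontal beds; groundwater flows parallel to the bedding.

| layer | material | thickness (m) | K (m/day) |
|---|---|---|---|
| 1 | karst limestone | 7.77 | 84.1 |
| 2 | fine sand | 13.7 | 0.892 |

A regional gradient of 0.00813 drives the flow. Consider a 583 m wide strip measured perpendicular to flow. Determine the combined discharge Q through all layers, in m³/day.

3160

Flow is parallel to layering, so each bed carries its own Darcy discharge and the transmissivities add.
Σ(K_i·b_i) = 84.1×7.77 + 0.892×13.7 = 665.7 m²/day.
Hydraulic gradient i = 0.00813.
Q = Σ(K_i·b_i) · W · i = 665.7 × 583 × 0.008130 = 3155 m³/day.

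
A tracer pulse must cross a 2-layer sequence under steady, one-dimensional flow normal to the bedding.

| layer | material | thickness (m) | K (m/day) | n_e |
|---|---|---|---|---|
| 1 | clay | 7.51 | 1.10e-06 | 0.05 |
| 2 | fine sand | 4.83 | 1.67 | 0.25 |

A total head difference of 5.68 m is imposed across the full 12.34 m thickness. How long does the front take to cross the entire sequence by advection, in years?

5210

With flow normal to the layers, continuity requires the same specific discharge q through every layer.
Σ(b_i/K_i) = 7.51/1.10e-06 + 4.83/1.67 = 6.827e+06 d.
q = Δh / Σ(b_i/K_i) = 5.68 / 6.827e+06 = 8.320e-07 m/day.
In each layer the seepage velocity is v_i = q/n_i, so the layer transit time is t_i = b_i·n_i / q:
  layer 1 (clay): t_1 = 7.51 × 0.05 / 8.320e-07 = 4.513e+05 d
  layer 2 (fine sand): t_2 = 4.83 × 0.25 / 8.320e-07 = 1.451e+06 d
Total t = Σ t_i = 1.903e+06 days = 5209 years.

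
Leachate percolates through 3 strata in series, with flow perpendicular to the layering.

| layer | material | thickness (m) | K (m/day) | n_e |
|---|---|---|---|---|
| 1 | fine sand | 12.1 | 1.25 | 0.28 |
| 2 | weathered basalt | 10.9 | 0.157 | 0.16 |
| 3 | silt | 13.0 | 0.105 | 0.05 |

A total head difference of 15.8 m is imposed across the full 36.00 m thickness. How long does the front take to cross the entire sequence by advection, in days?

74.3

With flow normal to the layers, continuity requires the same specific discharge q through every layer.
Σ(b_i/K_i) = 12.1/1.25 + 10.9/0.157 + 13.0/0.105 = 202.9 d.
q = Δh / Σ(b_i/K_i) = 15.8 / 202.9 = 0.07786 m/day.
In each layer the seepage velocity is v_i = q/n_i, so the layer transit time is t_i = b_i·n_i / q:
  layer 1 (fine sand): t_1 = 12.1 × 0.28 / 0.07786 = 43.51 d
  layer 2 (weathered basalt): t_2 = 10.9 × 0.16 / 0.07786 = 22.40 d
  layer 3 (silt): t_3 = 13.0 × 0.05 / 0.07786 = 8.348 d
Total t = Σ t_i = 74.26 days.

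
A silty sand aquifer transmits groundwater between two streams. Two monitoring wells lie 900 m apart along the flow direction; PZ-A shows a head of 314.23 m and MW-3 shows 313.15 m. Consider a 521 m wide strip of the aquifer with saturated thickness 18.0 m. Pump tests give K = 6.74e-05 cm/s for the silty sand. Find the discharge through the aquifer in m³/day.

0.655

Convert K: 6.74e-05 cm/s × 864 = 0.05823 m/day.
Cross-sectional area A = 521 × 18.0 = 9378 m².
Hydraulic gradient i = (314.23 − 313.15) / 900 = 1.08 / 900 = 0.001200.
Darcy's law: Q = K · A · i = 0.05823 × 9378 × 0.001200 = 0.6553 m³/day.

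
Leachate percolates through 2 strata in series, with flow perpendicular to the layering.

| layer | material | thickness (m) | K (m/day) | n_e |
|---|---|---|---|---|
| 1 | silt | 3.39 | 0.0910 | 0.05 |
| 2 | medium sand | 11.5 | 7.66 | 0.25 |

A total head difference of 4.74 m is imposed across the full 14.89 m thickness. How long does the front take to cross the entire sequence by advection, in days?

With flow normal to the layers, continuity requires the same specific discharge q through every layer.
Σ(b_i/K_i) = 3.39/0.0910 + 11.5/7.66 = 38.75 d.
q = Δh / Σ(b_i/K_i) = 4.74 / 38.75 = 0.1223 m/day.
In each layer the seepage velocity is v_i = q/n_i, so the layer transit time is t_i = b_i·n_i / q:
  layer 1 (silt): t_1 = 3.39 × 0.05 / 0.1223 = 1.386 d
  layer 2 (medium sand): t_2 = 11.5 × 0.25 / 0.1223 = 23.51 d
Total t = Σ t_i = 24.89 days.

24.9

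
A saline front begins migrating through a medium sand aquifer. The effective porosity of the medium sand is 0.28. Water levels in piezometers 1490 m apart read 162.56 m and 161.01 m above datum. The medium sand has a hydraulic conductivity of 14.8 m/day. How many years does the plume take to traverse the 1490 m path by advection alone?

Hydraulic gradient i = (162.56 − 161.01) / 1490 = 1.55 / 1490 = 0.001040.
Darcy flux q = K · i = 14.80 × 0.001040 = 0.01540 m/day.
Seepage velocity v = q / n_e = 0.01540 / 0.28 = 0.05499 m/day.
Travel time t = L / v = 1490 / 0.05499 = 27098 days = 74.19 years.

74.2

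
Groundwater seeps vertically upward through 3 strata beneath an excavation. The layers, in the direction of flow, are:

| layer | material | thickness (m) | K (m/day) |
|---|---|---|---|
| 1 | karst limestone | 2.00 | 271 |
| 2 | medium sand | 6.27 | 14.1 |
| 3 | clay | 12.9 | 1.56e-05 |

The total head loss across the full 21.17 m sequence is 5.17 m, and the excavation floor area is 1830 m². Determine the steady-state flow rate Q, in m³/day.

Flow is perpendicular to layering, so the layers act in series and the equivalent K is the thickness-weighted harmonic mean.
Total thickness L = 2.00 + 6.27 + 12.9 = 21.17 m.
Σ(b_i/K_i) = 2.00/271 + 6.27/14.1 + 12.9/1.56e-05 = 8.269e+05 d.
K_eq = L / Σ(b_i/K_i) = 21.17 / 8.269e+05 = 2.560e-05 m/day.
Q = K_eq · A · (Δh/L) = 2.560e-05 × 1830 × (5.17/21.17) = 0.01144 m³/day.

0.0114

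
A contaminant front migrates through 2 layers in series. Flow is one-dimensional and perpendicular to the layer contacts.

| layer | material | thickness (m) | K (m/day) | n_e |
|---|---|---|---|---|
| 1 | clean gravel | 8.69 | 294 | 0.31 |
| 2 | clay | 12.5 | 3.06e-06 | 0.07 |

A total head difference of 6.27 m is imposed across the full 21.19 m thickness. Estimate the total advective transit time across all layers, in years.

6370

With flow normal to the layers, continuity requires the same specific discharge q through every layer.
Σ(b_i/K_i) = 8.69/294 + 12.5/3.06e-06 = 4.085e+06 d.
q = Δh / Σ(b_i/K_i) = 6.27 / 4.085e+06 = 1.535e-06 m/day.
In each layer the seepage velocity is v_i = q/n_i, so the layer transit time is t_i = b_i·n_i / q:
  layer 1 (clean gravel): t_1 = 8.69 × 0.31 / 1.535e-06 = 1.755e+06 d
  layer 2 (clay): t_2 = 12.5 × 0.07 / 1.535e-06 = 5.701e+05 d
Total t = Σ t_i = 2.325e+06 days = 6366 years.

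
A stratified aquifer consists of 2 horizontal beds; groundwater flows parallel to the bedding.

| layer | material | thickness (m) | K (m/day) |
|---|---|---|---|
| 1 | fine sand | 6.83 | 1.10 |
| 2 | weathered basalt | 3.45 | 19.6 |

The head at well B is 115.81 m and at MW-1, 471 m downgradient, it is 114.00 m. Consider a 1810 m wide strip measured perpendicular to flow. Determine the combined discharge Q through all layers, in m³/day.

Flow is parallel to layering, so each bed carries its own Darcy discharge and the transmissivities add.
Σ(K_i·b_i) = 1.10×6.83 + 19.6×3.45 = 75.13 m²/day.
Hydraulic gradient i = (115.81 − 114.00) / 471 = 1.81 / 471 = 0.003843.
Q = Σ(K_i·b_i) · W · i = 75.13 × 1810 × 0.003843 = 522.6 m³/day.

523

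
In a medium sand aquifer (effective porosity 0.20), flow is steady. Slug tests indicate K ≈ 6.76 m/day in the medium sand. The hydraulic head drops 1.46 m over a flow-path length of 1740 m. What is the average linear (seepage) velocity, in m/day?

Hydraulic gradient i = Δh / L = 1.46 / 1740 = 0.0008391.
Darcy flux q = K · i = 6.760 × 0.0008391 = 0.005672 m/day.
Seepage velocity v = q / n_e = 0.005672 / 0.20 = 0.02836 m/day.

0.0284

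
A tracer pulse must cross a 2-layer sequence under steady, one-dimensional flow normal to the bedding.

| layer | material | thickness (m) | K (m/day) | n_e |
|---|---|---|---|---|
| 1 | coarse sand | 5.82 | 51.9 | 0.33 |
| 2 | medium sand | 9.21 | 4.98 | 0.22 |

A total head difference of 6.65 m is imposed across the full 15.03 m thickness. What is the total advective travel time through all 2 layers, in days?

1.16

With flow normal to the layers, continuity requires the same specific discharge q through every layer.
Σ(b_i/K_i) = 5.82/51.9 + 9.21/4.98 = 1.962 d.
q = Δh / Σ(b_i/K_i) = 6.65 / 1.962 = 3.390 m/day.
In each layer the seepage velocity is v_i = q/n_i, so the layer transit time is t_i = b_i·n_i / q:
  layer 1 (coarse sand): t_1 = 5.82 × 0.33 / 3.390 = 0.5665 d
  layer 2 (medium sand): t_2 = 9.21 × 0.22 / 3.390 = 0.5977 d
Total t = Σ t_i = 1.164 days.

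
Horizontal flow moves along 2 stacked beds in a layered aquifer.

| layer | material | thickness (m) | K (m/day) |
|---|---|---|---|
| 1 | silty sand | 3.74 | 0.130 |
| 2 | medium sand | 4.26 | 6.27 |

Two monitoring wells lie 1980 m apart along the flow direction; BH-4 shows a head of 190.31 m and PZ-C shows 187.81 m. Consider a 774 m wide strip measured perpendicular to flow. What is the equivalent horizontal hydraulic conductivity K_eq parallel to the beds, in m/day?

Flow is parallel to layering, so each bed carries its own Darcy discharge and the transmissivities add.
Σ(K_i·b_i) = 0.130×3.74 + 6.27×4.26 = 27.20 m²/day.
Total thickness b = 8.000 m, so K_eq = Σ(K_i·b_i)/b = 3.400 m/day.

3.40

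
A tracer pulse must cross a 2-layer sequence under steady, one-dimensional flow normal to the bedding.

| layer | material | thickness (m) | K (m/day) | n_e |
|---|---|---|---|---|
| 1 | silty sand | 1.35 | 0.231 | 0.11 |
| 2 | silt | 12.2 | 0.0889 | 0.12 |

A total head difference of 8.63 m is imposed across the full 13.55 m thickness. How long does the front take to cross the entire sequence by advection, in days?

26.7

With flow normal to the layers, continuity requires the same specific discharge q through every layer.
Σ(b_i/K_i) = 1.35/0.231 + 12.2/0.0889 = 143.1 d.
q = Δh / Σ(b_i/K_i) = 8.63 / 143.1 = 0.06032 m/day.
In each layer the seepage velocity is v_i = q/n_i, so the layer transit time is t_i = b_i·n_i / q:
  layer 1 (silty sand): t_1 = 1.35 × 0.11 / 0.06032 = 2.462 d
  layer 2 (silt): t_2 = 12.2 × 0.12 / 0.06032 = 24.27 d
Total t = Σ t_i = 26.73 days.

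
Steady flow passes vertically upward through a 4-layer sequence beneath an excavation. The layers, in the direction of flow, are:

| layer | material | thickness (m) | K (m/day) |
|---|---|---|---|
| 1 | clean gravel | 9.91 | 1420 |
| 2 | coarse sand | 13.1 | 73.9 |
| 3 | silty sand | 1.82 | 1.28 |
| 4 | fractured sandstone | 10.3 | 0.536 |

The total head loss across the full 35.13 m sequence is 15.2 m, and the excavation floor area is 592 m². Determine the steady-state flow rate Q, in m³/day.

432

Flow is perpendicular to layering, so the layers act in series and the equivalent K is the thickness-weighted harmonic mean.
Total thickness L = 9.91 + 13.1 + 1.82 + 10.3 = 35.13 m.
Σ(b_i/K_i) = 9.91/1420 + 13.1/73.9 + 1.82/1.28 + 10.3/0.536 = 20.82 d.
K_eq = L / Σ(b_i/K_i) = 35.13 / 20.82 = 1.687 m/day.
Q = K_eq · A · (Δh/L) = 1.687 × 592 × (15.2/35.13) = 432.1 m³/day.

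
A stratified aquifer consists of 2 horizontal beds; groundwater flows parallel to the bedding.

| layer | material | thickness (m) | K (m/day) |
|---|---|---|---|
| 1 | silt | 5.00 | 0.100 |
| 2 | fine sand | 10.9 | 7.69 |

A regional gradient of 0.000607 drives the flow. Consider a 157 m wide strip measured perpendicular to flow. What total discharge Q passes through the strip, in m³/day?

Flow is parallel to layering, so each bed carries its own Darcy discharge and the transmissivities add.
Σ(K_i·b_i) = 0.100×5.00 + 7.69×10.9 = 84.32 m²/day.
Hydraulic gradient i = 0.000607.
Q = Σ(K_i·b_i) · W · i = 84.32 × 157 × 0.0006070 = 8.036 m³/day.

8.04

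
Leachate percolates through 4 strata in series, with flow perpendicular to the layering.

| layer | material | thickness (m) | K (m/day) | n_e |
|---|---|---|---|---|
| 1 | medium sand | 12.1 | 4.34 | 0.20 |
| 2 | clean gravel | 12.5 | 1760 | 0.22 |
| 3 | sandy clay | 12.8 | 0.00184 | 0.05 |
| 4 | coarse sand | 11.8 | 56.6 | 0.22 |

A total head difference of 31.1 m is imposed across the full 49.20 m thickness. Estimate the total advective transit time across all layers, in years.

5.15

With flow normal to the layers, continuity requires the same specific discharge q through every layer.
Σ(b_i/K_i) = 12.1/4.34 + 12.5/1760 + 12.8/0.00184 + 11.8/56.6 = 6960 d.
q = Δh / Σ(b_i/K_i) = 31.1 / 6960 = 0.004469 m/day.
In each layer the seepage velocity is v_i = q/n_i, so the layer transit time is t_i = b_i·n_i / q:
  layer 1 (medium sand): t_1 = 12.1 × 0.20 / 0.004469 = 541.5 d
  layer 2 (clean gravel): t_2 = 12.5 × 0.22 / 0.004469 = 615.4 d
  layer 3 (sandy clay): t_3 = 12.8 × 0.05 / 0.004469 = 143.2 d
  layer 4 (coarse sand): t_4 = 11.8 × 0.22 / 0.004469 = 580.9 d
Total t = Σ t_i = 1881 days = 5.150 years.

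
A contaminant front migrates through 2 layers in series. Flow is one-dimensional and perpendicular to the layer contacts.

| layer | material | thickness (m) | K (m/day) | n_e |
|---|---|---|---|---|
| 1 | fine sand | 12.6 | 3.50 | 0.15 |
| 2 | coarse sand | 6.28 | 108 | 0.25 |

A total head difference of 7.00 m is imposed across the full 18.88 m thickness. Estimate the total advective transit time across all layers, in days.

With flow normal to the layers, continuity requires the same specific discharge q through every layer.
Σ(b_i/K_i) = 12.6/3.50 + 6.28/108 = 3.658 d.
q = Δh / Σ(b_i/K_i) = 7.00 / 3.658 = 1.914 m/day.
In each layer the seepage velocity is v_i = q/n_i, so the layer transit time is t_i = b_i·n_i / q:
  layer 1 (fine sand): t_1 = 12.6 × 0.15 / 1.914 = 0.9877 d
  layer 2 (coarse sand): t_2 = 6.28 × 0.25 / 1.914 = 0.8205 d
Total t = Σ t_i = 1.808 days.

1.81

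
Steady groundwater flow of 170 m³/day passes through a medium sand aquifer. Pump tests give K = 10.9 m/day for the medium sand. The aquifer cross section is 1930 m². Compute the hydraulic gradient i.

0.00808

From Q = K·A·i, i = Q / (K·A) = 170 / (10.90 × 1930) = 0.008081.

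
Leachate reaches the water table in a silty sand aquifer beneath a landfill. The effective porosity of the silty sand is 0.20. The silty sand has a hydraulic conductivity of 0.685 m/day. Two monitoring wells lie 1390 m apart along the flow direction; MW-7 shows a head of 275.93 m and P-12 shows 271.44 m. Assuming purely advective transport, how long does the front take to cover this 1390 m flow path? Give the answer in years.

Hydraulic gradient i = (275.93 − 271.44) / 1390 = 4.49 / 1390 = 0.003230.
Darcy flux q = K · i = 0.6850 × 0.003230 = 0.002213 m/day.
Seepage velocity v = q / n_e = 0.002213 / 0.20 = 0.01106 m/day.
Travel time t = L / v = 1390 / 0.01106 = 1.256e+05 days = 344.0 years.

344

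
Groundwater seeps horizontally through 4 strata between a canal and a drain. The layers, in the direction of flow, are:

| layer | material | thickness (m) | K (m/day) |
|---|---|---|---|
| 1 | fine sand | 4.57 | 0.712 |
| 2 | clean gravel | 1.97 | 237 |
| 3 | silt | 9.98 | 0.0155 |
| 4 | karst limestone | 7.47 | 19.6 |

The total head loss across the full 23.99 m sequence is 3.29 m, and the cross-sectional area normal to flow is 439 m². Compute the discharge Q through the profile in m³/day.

2.22

Flow is perpendicular to layering, so the layers act in series and the equivalent K is the thickness-weighted harmonic mean.
Total thickness L = 4.57 + 1.97 + 9.98 + 7.47 = 23.99 m.
Σ(b_i/K_i) = 4.57/0.712 + 1.97/237 + 9.98/0.0155 + 7.47/19.6 = 650.7 d.
K_eq = L / Σ(b_i/K_i) = 23.99 / 650.7 = 0.03687 m/day.
Q = K_eq · A · (Δh/L) = 0.03687 × 439 × (3.29/23.99) = 2.220 m³/day.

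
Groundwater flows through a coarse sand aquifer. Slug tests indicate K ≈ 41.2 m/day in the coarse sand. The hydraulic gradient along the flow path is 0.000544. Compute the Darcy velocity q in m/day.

0.0224

Hydraulic gradient i = 0.000544.
Specific discharge q = K · i = 41.20 × 0.0005440 = 0.02241 m/day.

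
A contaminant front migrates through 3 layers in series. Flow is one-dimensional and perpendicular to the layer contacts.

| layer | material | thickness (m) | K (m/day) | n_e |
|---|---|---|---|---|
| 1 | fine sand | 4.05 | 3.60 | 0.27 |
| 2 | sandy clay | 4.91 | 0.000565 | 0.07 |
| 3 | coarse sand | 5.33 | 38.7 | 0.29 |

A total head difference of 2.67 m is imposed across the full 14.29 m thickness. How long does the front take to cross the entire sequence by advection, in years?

With flow normal to the layers, continuity requires the same specific discharge q through every layer.
Σ(b_i/K_i) = 4.05/3.60 + 4.91/0.000565 + 5.33/38.7 = 8692 d.
q = Δh / Σ(b_i/K_i) = 2.67 / 8692 = 0.0003072 m/day.
In each layer the seepage velocity is v_i = q/n_i, so the layer transit time is t_i = b_i·n_i / q:
  layer 1 (fine sand): t_1 = 4.05 × 0.27 / 0.0003072 = 3560 d
  layer 2 (sandy clay): t_2 = 4.91 × 0.07 / 0.0003072 = 1119 d
  layer 3 (coarse sand): t_3 = 5.33 × 0.29 / 0.0003072 = 5032 d
Total t = Σ t_i = 9710 days = 26.58 years.

26.6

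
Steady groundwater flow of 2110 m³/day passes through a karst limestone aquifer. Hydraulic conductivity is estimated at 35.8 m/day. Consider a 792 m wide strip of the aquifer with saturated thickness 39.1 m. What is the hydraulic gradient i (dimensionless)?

Cross-sectional area A = 792 × 39.1 = 30967 m².
From Q = K·A·i, i = Q / (K·A) = 2110 / (35.80 × 30967) = 0.001903.

0.00190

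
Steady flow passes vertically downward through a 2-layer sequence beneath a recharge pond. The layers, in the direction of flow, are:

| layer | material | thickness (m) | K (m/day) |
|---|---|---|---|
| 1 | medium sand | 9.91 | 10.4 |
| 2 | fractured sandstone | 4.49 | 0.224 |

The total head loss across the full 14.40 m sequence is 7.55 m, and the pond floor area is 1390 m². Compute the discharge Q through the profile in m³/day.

500

Flow is perpendicular to layering, so the layers act in series and the equivalent K is the thickness-weighted harmonic mean.
Total thickness L = 9.91 + 4.49 = 14.40 m.
Σ(b_i/K_i) = 9.91/10.4 + 4.49/0.224 = 21.00 d.
K_eq = L / Σ(b_i/K_i) = 14.40 / 21.00 = 0.6858 m/day.
Q = K_eq · A · (Δh/L) = 0.6858 × 1390 × (7.55/14.40) = 499.8 m³/day.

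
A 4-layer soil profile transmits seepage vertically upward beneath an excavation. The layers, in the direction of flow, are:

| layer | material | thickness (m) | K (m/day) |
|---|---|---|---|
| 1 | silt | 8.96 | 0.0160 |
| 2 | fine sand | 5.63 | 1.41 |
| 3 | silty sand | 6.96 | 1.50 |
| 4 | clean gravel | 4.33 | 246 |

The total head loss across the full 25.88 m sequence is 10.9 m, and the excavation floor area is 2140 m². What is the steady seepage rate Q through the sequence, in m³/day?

Flow is perpendicular to layering, so the layers act in series and the equivalent K is the thickness-weighted harmonic mean.
Total thickness L = 8.96 + 5.63 + 6.96 + 4.33 = 25.88 m.
Σ(b_i/K_i) = 8.96/0.0160 + 5.63/1.41 + 6.96/1.50 + 4.33/246 = 568.7 d.
K_eq = L / Σ(b_i/K_i) = 25.88 / 568.7 = 0.04551 m/day.
Q = K_eq · A · (Δh/L) = 0.04551 × 2140 × (10.9/25.88) = 41.02 m³/day.

41.0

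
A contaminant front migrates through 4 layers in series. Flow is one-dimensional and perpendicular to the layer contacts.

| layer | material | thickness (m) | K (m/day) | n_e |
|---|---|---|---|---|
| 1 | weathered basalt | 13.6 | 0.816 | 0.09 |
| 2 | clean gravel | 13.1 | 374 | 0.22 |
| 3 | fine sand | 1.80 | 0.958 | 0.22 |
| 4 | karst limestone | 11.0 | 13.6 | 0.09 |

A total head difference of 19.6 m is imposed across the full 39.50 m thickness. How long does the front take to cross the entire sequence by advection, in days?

5.43

With flow normal to the layers, continuity requires the same specific discharge q through every layer.
Σ(b_i/K_i) = 13.6/0.816 + 13.1/374 + 1.80/0.958 + 11.0/13.6 = 19.39 d.
q = Δh / Σ(b_i/K_i) = 19.6 / 19.39 = 1.011 m/day.
In each layer the seepage velocity is v_i = q/n_i, so the layer transit time is t_i = b_i·n_i / q:
  layer 1 (weathered basalt): t_1 = 13.6 × 0.09 / 1.011 = 1.211 d
  layer 2 (clean gravel): t_2 = 13.1 × 0.22 / 1.011 = 2.851 d
  layer 3 (fine sand): t_3 = 1.80 × 0.22 / 1.011 = 0.3917 d
  layer 4 (karst limestone): t_4 = 11.0 × 0.09 / 1.011 = 0.9794 d
Total t = Σ t_i = 5.433 days.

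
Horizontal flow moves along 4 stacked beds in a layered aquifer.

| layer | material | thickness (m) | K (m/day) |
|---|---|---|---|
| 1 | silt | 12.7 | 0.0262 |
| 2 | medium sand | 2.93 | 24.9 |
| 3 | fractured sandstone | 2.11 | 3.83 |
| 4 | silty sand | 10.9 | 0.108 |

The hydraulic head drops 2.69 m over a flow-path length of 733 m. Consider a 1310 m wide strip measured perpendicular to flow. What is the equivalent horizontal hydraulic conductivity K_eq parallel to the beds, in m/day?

Flow is parallel to layering, so each bed carries its own Darcy discharge and the transmissivities add.
Σ(K_i·b_i) = 0.0262×12.7 + 24.9×2.93 + 3.83×2.11 + 0.108×10.9 = 82.55 m²/day.
Total thickness b = 28.64 m, so K_eq = Σ(K_i·b_i)/b = 2.882 m/day.

2.88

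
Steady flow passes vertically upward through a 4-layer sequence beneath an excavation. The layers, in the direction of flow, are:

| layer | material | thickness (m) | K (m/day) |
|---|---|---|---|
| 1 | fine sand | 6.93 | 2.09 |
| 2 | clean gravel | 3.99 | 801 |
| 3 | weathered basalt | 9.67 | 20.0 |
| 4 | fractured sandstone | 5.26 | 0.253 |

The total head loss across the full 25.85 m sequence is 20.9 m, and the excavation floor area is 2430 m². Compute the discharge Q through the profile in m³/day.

Flow is perpendicular to layering, so the layers act in series and the equivalent K is the thickness-weighted harmonic mean.
Total thickness L = 6.93 + 3.99 + 9.67 + 5.26 = 25.85 m.
Σ(b_i/K_i) = 6.93/2.09 + 3.99/801 + 9.67/20.0 + 5.26/0.253 = 24.59 d.
K_eq = L / Σ(b_i/K_i) = 25.85 / 24.59 = 1.051 m/day.
Q = K_eq · A · (Δh/L) = 1.051 × 2430 × (20.9/25.85) = 2065 m³/day.

2060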